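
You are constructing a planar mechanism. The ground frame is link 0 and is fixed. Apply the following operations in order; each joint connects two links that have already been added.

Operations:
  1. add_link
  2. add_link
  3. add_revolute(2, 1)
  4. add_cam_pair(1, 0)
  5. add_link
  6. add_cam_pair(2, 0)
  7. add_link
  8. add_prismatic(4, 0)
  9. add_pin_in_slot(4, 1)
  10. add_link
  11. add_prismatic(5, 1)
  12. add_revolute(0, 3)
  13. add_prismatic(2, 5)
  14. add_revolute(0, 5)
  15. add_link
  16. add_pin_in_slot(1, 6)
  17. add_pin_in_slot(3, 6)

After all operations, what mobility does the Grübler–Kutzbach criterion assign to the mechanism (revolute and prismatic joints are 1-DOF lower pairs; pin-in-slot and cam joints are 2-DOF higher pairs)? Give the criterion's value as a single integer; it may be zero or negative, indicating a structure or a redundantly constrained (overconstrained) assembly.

M = 1

ground; <1,0,0>
#1 <2,0,0>
#2 <3,0,0>
R:2↔1 J1 <3,1,0>
C:1↔0 J2 <3,1,1>
#3 <4,1,1>
C:2↔0 J2 <4,1,2>
#4 <5,1,2>
P:4↔0 J1 <5,2,2>
PS:4↔1 J2 <5,2,3>
#5 <6,2,3>
P:5↔1 J1 <6,3,3>
R:0↔3 J1 <6,4,3>
P:2↔5 J1 <6,5,3>
R:0↔5 J1 <6,6,3>
#6 <7,6,3>
PS:1↔6 J2 <7,6,4>
PS:3↔6 J2 <7,6,5>
3×6 − 2×6 − 1×5 = 1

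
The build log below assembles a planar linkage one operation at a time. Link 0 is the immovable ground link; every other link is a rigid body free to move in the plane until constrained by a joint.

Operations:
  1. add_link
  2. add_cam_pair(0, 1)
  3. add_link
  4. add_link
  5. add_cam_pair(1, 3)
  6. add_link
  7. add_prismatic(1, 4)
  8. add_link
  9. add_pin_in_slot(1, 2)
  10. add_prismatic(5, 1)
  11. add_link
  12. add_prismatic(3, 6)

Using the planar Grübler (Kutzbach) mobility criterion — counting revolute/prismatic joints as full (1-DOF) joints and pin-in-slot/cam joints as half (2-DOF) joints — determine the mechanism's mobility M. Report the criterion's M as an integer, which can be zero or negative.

M = 9

ground; <1,0,0>
#1 <2,0,0>
C:0↔1 J2 <2,0,1>
#2 <3,0,1>
#3 <4,0,1>
C:1↔3 J2 <4,0,2>
#4 <5,0,2>
P:1↔4 J1 <5,1,2>
#5 <6,1,2>
PS:1↔2 J2 <6,1,3>
P:5↔1 J1 <6,2,3>
#6 <7,2,3>
P:3↔6 J1 <7,3,3>
3×6 − 2×3 − 1×3 = 9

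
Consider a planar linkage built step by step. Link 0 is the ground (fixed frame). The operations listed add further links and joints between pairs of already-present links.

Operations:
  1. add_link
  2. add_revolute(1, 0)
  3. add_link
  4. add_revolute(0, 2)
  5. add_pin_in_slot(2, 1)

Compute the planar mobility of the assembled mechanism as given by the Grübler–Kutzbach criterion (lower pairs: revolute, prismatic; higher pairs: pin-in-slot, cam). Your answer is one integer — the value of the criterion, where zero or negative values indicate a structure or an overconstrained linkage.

L=1 J1=0 J2=0
add link → L=2 J1=0 J2=0
R@1,0 dof=1 J1 → L=2 J1=1 J2=0
add link → L=3 J1=1 J2=0
R@0,2 dof=1 J1 → L=3 J1=2 J2=0
PS@2,1 dof=2 J2 → L=3 J1=2 J2=1
M=3(L−1)−2J1−J2=3·2−2·2−1=1

M = 1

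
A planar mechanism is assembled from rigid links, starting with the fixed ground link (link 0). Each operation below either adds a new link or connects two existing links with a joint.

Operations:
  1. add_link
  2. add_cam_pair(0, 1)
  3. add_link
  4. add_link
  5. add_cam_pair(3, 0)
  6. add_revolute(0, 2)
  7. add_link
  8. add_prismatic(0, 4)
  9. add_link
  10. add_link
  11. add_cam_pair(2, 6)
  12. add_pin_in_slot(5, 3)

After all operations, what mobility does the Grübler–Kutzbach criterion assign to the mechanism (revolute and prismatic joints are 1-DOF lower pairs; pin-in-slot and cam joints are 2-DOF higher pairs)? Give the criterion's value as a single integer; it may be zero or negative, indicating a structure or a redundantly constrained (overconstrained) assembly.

M = 10

ground; <1,0,0>
#1 <2,0,0>
C:0↔1 J2 <2,0,1>
#2 <3,0,1>
#3 <4,0,1>
C:3↔0 J2 <4,0,2>
R:0↔2 J1 <4,1,2>
#4 <5,1,2>
P:0↔4 J1 <5,2,2>
#5 <6,2,2>
#6 <7,2,2>
C:2↔6 J2 <7,2,3>
PS:5↔3 J2 <7,2,4>
3×6 − 2×2 − 1×4 = 10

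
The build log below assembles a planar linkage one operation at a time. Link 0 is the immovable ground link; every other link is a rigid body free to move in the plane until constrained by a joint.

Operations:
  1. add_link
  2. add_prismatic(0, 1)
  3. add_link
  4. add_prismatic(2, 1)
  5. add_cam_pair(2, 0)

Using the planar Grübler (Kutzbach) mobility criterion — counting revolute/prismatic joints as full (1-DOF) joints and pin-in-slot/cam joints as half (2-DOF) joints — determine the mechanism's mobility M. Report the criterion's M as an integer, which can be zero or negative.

M = 1

(L,J1,J2)=(1,0,0); link0 fixed
link1: (2,0,0)
P 0-1 [J1]: (2,1,0)
link2: (3,1,0)
P 2-1 [J1]: (3,2,0)
C 2-0 [J2]: (3,2,1)
Grübler: 3·2 − 2·2 − 1 = 1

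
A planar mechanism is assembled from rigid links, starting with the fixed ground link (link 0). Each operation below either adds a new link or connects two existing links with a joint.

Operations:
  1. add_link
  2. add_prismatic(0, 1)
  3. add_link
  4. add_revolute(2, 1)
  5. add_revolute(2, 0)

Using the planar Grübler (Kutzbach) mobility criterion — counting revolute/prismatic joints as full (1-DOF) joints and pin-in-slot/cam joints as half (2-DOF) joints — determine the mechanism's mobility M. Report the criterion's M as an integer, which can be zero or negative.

M = 0

link 0 = ground. State L|J1|J2 = 1|0|0
+link1  2|0|0
P(0,1) f=1→J1  2|1|0
+link2  3|1|0
R(2,1) f=1→J1  3|2|0
R(2,0) f=1→J1  3|3|0
M = 3(3−1)−2·3−0 = 6−6−0 = 0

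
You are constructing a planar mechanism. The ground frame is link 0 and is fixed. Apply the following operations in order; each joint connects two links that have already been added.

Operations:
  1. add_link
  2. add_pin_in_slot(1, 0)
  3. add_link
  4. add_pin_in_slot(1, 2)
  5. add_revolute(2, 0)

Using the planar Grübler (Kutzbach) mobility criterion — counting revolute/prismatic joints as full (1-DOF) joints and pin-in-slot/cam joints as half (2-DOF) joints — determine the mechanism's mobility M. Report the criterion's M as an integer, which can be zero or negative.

[1;0;0] (link 0 is ground)
L+ [2;0;0]
PS(1,0)∈J2 [2;0;1]
L+ [3;0;1]
PS(1,2)∈J2 [3;0;2]
R(2,0)∈J1 [3;1;2]
mobility = 6 − 2 − 2 = 2

M = 2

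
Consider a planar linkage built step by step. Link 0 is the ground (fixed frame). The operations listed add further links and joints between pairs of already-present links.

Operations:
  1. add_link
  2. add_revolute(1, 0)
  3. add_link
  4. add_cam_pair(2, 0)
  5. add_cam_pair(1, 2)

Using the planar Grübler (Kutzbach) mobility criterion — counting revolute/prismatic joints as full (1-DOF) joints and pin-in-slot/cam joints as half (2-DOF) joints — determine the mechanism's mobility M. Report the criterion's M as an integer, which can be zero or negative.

M = 2

[1;0;0] (link 0 is ground)
L+ [2;0;0]
R(1,0)∈J1 [2;1;0]
L+ [3;1;0]
C(2,0)∈J2 [3;1;1]
C(1,2)∈J2 [3;1;2]
mobility = 6 − 2 − 2 = 2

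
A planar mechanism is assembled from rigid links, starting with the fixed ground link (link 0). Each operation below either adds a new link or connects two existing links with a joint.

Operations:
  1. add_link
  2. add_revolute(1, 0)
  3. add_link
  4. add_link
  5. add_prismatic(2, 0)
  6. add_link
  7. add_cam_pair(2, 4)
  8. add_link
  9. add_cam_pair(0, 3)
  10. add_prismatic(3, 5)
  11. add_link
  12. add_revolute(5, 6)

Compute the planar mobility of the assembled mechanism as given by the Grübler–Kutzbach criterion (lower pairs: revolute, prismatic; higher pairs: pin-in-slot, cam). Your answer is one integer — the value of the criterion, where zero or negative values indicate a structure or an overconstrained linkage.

[1;0;0] (link 0 is ground)
L+ [2;0;0]
R(1,0)∈J1 [2;1;0]
L+ [3;1;0]
L+ [4;1;0]
P(2,0)∈J1 [4;2;0]
L+ [5;2;0]
C(2,4)∈J2 [5;2;1]
L+ [6;2;1]
C(0,3)∈J2 [6;2;2]
P(3,5)∈J1 [6;3;2]
L+ [7;3;2]
R(5,6)∈J1 [7;4;2]
mobility = 18 − 8 − 2 = 8

M = 8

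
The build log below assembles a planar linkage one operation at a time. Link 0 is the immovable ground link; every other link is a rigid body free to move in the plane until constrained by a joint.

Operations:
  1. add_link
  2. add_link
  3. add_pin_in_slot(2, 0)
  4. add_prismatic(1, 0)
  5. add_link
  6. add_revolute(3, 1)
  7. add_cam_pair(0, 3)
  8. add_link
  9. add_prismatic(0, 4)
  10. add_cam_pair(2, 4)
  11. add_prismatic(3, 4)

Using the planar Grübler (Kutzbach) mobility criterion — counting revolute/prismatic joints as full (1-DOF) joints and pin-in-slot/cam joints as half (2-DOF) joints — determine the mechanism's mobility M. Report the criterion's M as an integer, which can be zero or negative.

M = 1

link 0 = ground. State L|J1|J2 = 1|0|0
+link1  2|0|0
+link2  3|0|0
PS(2,0) f=2→J2  3|0|1
P(1,0) f=1→J1  3|1|1
+link3  4|1|1
R(3,1) f=1→J1  4|2|1
C(0,3) f=2→J2  4|2|2
+link4  5|2|2
P(0,4) f=1→J1  5|3|2
C(2,4) f=2→J2  5|3|3
P(3,4) f=1→J1  5|4|3
M = 3(5−1)−2·4−3 = 12−8−3 = 1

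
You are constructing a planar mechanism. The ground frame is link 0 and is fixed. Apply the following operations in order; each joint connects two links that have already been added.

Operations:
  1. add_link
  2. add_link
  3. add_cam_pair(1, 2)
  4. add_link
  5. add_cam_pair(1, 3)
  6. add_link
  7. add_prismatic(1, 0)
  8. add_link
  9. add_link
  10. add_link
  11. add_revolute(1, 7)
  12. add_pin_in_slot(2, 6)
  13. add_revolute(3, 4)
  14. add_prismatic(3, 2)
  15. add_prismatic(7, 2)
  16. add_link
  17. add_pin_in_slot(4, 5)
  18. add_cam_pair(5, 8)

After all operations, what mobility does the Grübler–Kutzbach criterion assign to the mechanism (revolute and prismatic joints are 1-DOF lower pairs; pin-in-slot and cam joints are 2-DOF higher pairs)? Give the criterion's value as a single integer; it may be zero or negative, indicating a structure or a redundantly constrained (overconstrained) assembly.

M = 9

(L,J1,J2)=(1,0,0); link0 fixed
link1: (2,0,0)
link2: (3,0,0)
C 1-2 [J2]: (3,0,1)
link3: (4,0,1)
C 1-3 [J2]: (4,0,2)
link4: (5,0,2)
P 1-0 [J1]: (5,1,2)
link5: (6,1,2)
link6: (7,1,2)
link7: (8,1,2)
R 1-7 [J1]: (8,2,2)
PS 2-6 [J2]: (8,2,3)
R 3-4 [J1]: (8,3,3)
P 3-2 [J1]: (8,4,3)
P 7-2 [J1]: (8,5,3)
link8: (9,5,3)
PS 4-5 [J2]: (9,5,4)
C 5-8 [J2]: (9,5,5)
Grübler: 3·8 − 2·5 − 5 = 9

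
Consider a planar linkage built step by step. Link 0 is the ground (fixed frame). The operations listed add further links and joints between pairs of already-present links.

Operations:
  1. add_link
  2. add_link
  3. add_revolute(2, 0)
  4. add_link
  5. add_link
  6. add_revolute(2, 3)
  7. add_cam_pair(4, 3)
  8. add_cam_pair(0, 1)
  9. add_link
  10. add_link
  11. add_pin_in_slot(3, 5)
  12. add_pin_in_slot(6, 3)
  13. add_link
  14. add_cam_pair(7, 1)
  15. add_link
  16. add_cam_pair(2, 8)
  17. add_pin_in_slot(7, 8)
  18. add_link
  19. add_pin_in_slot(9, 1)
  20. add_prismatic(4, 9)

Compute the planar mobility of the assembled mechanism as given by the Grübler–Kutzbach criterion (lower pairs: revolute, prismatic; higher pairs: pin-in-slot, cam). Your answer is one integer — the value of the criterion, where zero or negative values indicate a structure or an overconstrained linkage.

L=1 J1=0 J2=0
add link → L=2 J1=0 J2=0
add link → L=3 J1=0 J2=0
R@2,0 dof=1 J1 → L=3 J1=1 J2=0
add link → L=4 J1=1 J2=0
add link → L=5 J1=1 J2=0
R@2,3 dof=1 J1 → L=5 J1=2 J2=0
C@4,3 dof=2 J2 → L=5 J1=2 J2=1
C@0,1 dof=2 J2 → L=5 J1=2 J2=2
add link → L=6 J1=2 J2=2
add link → L=7 J1=2 J2=2
PS@3,5 dof=2 J2 → L=7 J1=2 J2=3
PS@6,3 dof=2 J2 → L=7 J1=2 J2=4
add link → L=8 J1=2 J2=4
C@7,1 dof=2 J2 → L=8 J1=2 J2=5
add link → L=9 J1=2 J2=5
C@2,8 dof=2 J2 → L=9 J1=2 J2=6
PS@7,8 dof=2 J2 → L=9 J1=2 J2=7
add link → L=10 J1=2 J2=7
PS@9,1 dof=2 J2 → L=10 J1=2 J2=8
P@4,9 dof=1 J1 → L=10 J1=3 J2=8
M=3(L−1)−2J1−J2=3·9−2·3−8=13

M = 13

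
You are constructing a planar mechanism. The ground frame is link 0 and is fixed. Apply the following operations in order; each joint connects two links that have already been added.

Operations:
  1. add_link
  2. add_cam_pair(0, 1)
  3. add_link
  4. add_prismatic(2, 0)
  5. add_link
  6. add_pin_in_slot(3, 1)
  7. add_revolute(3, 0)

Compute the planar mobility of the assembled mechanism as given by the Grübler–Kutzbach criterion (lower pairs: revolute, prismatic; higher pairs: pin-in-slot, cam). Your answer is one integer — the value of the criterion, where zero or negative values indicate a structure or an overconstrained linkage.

M = 3

[1;0;0] (link 0 is ground)
L+ [2;0;0]
C(0,1)∈J2 [2;0;1]
L+ [3;0;1]
P(2,0)∈J1 [3;1;1]
L+ [4;1;1]
PS(3,1)∈J2 [4;1;2]
R(3,0)∈J1 [4;2;2]
mobility = 9 − 4 − 2 = 3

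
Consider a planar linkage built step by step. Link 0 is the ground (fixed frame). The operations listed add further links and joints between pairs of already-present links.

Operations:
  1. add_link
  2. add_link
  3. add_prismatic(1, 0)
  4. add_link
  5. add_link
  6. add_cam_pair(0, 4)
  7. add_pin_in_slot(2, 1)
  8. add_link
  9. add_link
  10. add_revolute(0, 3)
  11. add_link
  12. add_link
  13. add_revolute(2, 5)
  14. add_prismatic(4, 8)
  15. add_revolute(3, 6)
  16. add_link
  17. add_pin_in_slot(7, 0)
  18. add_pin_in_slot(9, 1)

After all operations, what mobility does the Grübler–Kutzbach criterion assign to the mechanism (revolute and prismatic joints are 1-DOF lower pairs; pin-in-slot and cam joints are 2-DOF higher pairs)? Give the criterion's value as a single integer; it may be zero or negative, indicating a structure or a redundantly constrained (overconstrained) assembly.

M = 13

(L,J1,J2)=(1,0,0); link0 fixed
link1: (2,0,0)
link2: (3,0,0)
P 1-0 [J1]: (3,1,0)
link3: (4,1,0)
link4: (5,1,0)
C 0-4 [J2]: (5,1,1)
PS 2-1 [J2]: (5,1,2)
link5: (6,1,2)
link6: (7,1,2)
R 0-3 [J1]: (7,2,2)
link7: (8,2,2)
link8: (9,2,2)
R 2-5 [J1]: (9,3,2)
P 4-8 [J1]: (9,4,2)
R 3-6 [J1]: (9,5,2)
link9: (10,5,2)
PS 7-0 [J2]: (10,5,3)
PS 9-1 [J2]: (10,5,4)
Grübler: 3·9 − 2·5 − 4 = 13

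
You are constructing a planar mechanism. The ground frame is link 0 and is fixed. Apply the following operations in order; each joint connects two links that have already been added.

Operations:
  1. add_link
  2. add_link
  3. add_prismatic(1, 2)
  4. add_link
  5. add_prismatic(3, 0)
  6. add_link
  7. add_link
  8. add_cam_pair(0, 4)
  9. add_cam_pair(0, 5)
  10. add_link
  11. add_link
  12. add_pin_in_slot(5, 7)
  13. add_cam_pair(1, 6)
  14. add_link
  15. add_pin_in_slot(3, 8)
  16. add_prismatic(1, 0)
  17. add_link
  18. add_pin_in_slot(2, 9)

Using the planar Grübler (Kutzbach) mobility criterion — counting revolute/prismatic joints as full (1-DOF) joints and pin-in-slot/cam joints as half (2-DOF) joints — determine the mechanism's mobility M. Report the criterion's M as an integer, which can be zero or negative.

link 0 = ground. State L|J1|J2 = 1|0|0
+link1  2|0|0
+link2  3|0|0
P(1,2) f=1→J1  3|1|0
+link3  4|1|0
P(3,0) f=1→J1  4|2|0
+link4  5|2|0
+link5  6|2|0
C(0,4) f=2→J2  6|2|1
C(0,5) f=2→J2  6|2|2
+link6  7|2|2
+link7  8|2|2
PS(5,7) f=2→J2  8|2|3
C(1,6) f=2→J2  8|2|4
+link8  9|2|4
PS(3,8) f=2→J2  9|2|5
P(1,0) f=1→J1  9|3|5
+link9  10|3|5
PS(2,9) f=2→J2  10|3|6
M = 3(10−1)−2·3−6 = 27−6−6 = 15

M = 15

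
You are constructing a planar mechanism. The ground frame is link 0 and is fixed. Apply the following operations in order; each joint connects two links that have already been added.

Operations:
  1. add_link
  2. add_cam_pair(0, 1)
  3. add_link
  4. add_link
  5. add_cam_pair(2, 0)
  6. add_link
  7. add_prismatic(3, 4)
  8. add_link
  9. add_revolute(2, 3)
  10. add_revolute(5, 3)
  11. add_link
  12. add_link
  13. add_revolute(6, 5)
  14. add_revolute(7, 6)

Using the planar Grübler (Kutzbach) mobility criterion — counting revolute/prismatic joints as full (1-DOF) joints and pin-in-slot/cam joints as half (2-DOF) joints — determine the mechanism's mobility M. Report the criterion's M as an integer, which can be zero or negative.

M = 9

(L,J1,J2)=(1,0,0); link0 fixed
link1: (2,0,0)
C 0-1 [J2]: (2,0,1)
link2: (3,0,1)
link3: (4,0,1)
C 2-0 [J2]: (4,0,2)
link4: (5,0,2)
P 3-4 [J1]: (5,1,2)
link5: (6,1,2)
R 2-3 [J1]: (6,2,2)
R 5-3 [J1]: (6,3,2)
link6: (7,3,2)
link7: (8,3,2)
R 6-5 [J1]: (8,4,2)
R 7-6 [J1]: (8,5,2)
Grübler: 3·7 − 2·5 − 2 = 9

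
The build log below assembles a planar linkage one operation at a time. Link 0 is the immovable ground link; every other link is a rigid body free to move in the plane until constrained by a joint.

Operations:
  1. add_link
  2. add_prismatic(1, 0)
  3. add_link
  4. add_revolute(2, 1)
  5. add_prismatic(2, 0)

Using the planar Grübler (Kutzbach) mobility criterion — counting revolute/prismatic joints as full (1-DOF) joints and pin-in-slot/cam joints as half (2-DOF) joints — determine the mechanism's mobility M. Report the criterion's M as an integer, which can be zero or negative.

ground; <1,0,0>
#1 <2,0,0>
P:1↔0 J1 <2,1,0>
#2 <3,1,0>
R:2↔1 J1 <3,2,0>
P:2↔0 J1 <3,3,0>
3×2 − 2×3 − 1×0 = 0

M = 0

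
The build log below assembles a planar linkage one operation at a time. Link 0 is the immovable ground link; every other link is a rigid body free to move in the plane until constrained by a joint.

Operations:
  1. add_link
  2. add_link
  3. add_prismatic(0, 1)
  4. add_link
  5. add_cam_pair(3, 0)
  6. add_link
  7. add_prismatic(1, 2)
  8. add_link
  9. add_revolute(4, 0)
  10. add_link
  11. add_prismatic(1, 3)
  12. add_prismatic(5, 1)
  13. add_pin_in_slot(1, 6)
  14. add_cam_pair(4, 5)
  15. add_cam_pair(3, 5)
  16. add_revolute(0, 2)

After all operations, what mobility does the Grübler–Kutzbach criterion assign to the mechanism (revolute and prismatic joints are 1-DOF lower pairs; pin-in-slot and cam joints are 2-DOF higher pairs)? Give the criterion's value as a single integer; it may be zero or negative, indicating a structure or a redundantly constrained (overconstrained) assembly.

ground; <1,0,0>
#1 <2,0,0>
#2 <3,0,0>
P:0↔1 J1 <3,1,0>
#3 <4,1,0>
C:3↔0 J2 <4,1,1>
#4 <5,1,1>
P:1↔2 J1 <5,2,1>
#5 <6,2,1>
R:4↔0 J1 <6,3,1>
#6 <7,3,1>
P:1↔3 J1 <7,4,1>
P:5↔1 J1 <7,5,1>
PS:1↔6 J2 <7,5,2>
C:4↔5 J2 <7,5,3>
C:3↔5 J2 <7,5,4>
R:0↔2 J1 <7,6,4>
3×6 − 2×6 − 1×4 = 2

M = 2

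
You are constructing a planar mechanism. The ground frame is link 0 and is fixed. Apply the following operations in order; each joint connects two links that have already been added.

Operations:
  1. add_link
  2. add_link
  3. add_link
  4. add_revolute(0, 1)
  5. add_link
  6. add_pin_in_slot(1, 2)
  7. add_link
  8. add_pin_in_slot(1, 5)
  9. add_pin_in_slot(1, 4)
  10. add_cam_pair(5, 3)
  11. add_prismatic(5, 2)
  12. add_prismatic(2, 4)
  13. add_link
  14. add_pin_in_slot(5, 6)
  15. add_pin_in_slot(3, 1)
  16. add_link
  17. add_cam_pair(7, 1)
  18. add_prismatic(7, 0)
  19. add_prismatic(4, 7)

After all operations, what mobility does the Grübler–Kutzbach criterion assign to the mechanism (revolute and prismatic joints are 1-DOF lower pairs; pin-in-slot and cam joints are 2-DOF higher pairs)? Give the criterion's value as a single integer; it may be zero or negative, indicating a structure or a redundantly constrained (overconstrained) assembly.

M = 4

[1;0;0] (link 0 is ground)
L+ [2;0;0]
L+ [3;0;0]
L+ [4;0;0]
R(0,1)∈J1 [4;1;0]
L+ [5;1;0]
PS(1,2)∈J2 [5;1;1]
L+ [6;1;1]
PS(1,5)∈J2 [6;1;2]
PS(1,4)∈J2 [6;1;3]
C(5,3)∈J2 [6;1;4]
P(5,2)∈J1 [6;2;4]
P(2,4)∈J1 [6;3;4]
L+ [7;3;4]
PS(5,6)∈J2 [7;3;5]
PS(3,1)∈J2 [7;3;6]
L+ [8;3;6]
C(7,1)∈J2 [8;3;7]
P(7,0)∈J1 [8;4;7]
P(4,7)∈J1 [8;5;7]
mobility = 21 − 10 − 7 = 4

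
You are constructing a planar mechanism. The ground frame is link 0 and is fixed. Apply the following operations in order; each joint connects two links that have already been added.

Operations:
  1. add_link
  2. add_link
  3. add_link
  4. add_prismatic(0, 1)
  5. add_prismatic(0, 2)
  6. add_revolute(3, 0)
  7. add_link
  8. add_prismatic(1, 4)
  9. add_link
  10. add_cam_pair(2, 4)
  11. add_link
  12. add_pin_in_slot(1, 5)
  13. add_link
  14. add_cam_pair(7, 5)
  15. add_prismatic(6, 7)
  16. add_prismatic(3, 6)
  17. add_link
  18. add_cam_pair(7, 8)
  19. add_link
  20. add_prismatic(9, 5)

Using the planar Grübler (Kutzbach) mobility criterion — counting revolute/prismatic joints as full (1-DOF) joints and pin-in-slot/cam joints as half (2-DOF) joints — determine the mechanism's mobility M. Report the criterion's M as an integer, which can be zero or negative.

[1;0;0] (link 0 is ground)
L+ [2;0;0]
L+ [3;0;0]
L+ [4;0;0]
P(0,1)∈J1 [4;1;0]
P(0,2)∈J1 [4;2;0]
R(3,0)∈J1 [4;3;0]
L+ [5;3;0]
P(1,4)∈J1 [5;4;0]
L+ [6;4;0]
C(2,4)∈J2 [6;4;1]
L+ [7;4;1]
PS(1,5)∈J2 [7;4;2]
L+ [8;4;2]
C(7,5)∈J2 [8;4;3]
P(6,7)∈J1 [8;5;3]
P(3,6)∈J1 [8;6;3]
L+ [9;6;3]
C(7,8)∈J2 [9;6;4]
L+ [10;6;4]
P(9,5)∈J1 [10;7;4]
mobility = 27 − 14 − 4 = 9

M = 9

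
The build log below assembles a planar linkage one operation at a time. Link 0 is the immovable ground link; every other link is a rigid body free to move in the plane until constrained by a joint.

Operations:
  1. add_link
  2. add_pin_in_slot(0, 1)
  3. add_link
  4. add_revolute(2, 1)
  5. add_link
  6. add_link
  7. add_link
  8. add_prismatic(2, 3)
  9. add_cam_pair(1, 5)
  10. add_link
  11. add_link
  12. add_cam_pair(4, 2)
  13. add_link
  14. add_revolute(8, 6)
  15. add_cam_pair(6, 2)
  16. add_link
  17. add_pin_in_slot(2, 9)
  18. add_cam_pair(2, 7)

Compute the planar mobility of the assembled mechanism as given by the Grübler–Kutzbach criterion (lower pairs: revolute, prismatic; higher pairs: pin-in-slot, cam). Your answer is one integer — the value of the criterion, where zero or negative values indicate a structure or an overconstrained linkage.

M = 15

L=1 J1=0 J2=0
add link → L=2 J1=0 J2=0
PS@0,1 dof=2 J2 → L=2 J1=0 J2=1
add link → L=3 J1=0 J2=1
R@2,1 dof=1 J1 → L=3 J1=1 J2=1
add link → L=4 J1=1 J2=1
add link → L=5 J1=1 J2=1
add link → L=6 J1=1 J2=1
P@2,3 dof=1 J1 → L=6 J1=2 J2=1
C@1,5 dof=2 J2 → L=6 J1=2 J2=2
add link → L=7 J1=2 J2=2
add link → L=8 J1=2 J2=2
C@4,2 dof=2 J2 → L=8 J1=2 J2=3
add link → L=9 J1=2 J2=3
R@8,6 dof=1 J1 → L=9 J1=3 J2=3
C@6,2 dof=2 J2 → L=9 J1=3 J2=4
add link → L=10 J1=3 J2=4
PS@2,9 dof=2 J2 → L=10 J1=3 J2=5
C@2,7 dof=2 J2 → L=10 J1=3 J2=6
M=3(L−1)−2J1−J2=3·9−2·3−6=15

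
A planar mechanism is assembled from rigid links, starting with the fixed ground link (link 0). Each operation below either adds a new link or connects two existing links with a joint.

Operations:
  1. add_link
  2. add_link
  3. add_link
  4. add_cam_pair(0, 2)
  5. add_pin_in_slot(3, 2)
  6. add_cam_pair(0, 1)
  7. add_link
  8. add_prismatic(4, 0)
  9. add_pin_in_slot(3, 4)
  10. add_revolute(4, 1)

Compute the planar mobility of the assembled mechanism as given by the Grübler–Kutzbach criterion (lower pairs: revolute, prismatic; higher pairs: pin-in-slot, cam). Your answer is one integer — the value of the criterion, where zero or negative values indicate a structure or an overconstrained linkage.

(L,J1,J2)=(1,0,0); link0 fixed
link1: (2,0,0)
link2: (3,0,0)
link3: (4,0,0)
C 0-2 [J2]: (4,0,1)
PS 3-2 [J2]: (4,0,2)
C 0-1 [J2]: (4,0,3)
link4: (5,0,3)
P 4-0 [J1]: (5,1,3)
PS 3-4 [J2]: (5,1,4)
R 4-1 [J1]: (5,2,4)
Grübler: 3·4 − 2·2 − 4 = 4

M = 4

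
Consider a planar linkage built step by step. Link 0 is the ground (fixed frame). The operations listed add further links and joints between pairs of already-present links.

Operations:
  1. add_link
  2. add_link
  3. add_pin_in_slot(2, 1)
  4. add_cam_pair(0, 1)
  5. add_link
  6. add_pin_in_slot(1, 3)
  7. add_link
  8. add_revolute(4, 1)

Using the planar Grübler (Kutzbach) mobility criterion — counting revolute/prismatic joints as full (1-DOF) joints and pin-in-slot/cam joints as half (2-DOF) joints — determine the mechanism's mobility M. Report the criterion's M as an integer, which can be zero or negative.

ground; <1,0,0>
#1 <2,0,0>
#2 <3,0,0>
PS:2↔1 J2 <3,0,1>
C:0↔1 J2 <3,0,2>
#3 <4,0,2>
PS:1↔3 J2 <4,0,3>
#4 <5,0,3>
R:4↔1 J1 <5,1,3>
3×4 − 2×1 − 1×3 = 7

M = 7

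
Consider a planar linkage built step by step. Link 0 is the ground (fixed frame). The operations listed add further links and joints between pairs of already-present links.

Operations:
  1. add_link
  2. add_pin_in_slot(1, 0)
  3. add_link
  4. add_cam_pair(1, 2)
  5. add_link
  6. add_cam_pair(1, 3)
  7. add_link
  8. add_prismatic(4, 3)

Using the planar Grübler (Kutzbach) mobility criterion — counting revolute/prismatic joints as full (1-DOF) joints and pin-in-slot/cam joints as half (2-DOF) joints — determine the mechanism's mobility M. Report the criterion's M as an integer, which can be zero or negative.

L=1 J1=0 J2=0
add link → L=2 J1=0 J2=0
PS@1,0 dof=2 J2 → L=2 J1=0 J2=1
add link → L=3 J1=0 J2=1
C@1,2 dof=2 J2 → L=3 J1=0 J2=2
add link → L=4 J1=0 J2=2
C@1,3 dof=2 J2 → L=4 J1=0 J2=3
add link → L=5 J1=0 J2=3
P@4,3 dof=1 J1 → L=5 J1=1 J2=3
M=3(L−1)−2J1−J2=3·4−2·1−3=7

M = 7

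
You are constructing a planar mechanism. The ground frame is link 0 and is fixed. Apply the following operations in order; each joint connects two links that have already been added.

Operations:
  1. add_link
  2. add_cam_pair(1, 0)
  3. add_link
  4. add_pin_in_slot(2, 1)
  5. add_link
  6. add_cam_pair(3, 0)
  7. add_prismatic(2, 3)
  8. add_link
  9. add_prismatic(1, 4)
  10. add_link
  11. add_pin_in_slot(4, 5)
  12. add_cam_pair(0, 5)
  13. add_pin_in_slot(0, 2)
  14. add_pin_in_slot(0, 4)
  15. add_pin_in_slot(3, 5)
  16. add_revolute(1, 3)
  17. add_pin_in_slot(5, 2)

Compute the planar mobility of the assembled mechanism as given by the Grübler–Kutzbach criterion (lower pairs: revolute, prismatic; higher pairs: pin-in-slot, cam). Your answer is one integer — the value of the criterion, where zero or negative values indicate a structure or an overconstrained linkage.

link 0 = ground. State L|J1|J2 = 1|0|0
+link1  2|0|0
C(1,0) f=2→J2  2|0|1
+link2  3|0|1
PS(2,1) f=2→J2  3|0|2
+link3  4|0|2
C(3,0) f=2→J2  4|0|3
P(2,3) f=1→J1  4|1|3
+link4  5|1|3
P(1,4) f=1→J1  5|2|3
+link5  6|2|3
PS(4,5) f=2→J2  6|2|4
C(0,5) f=2→J2  6|2|5
PS(0,2) f=2→J2  6|2|6
PS(0,4) f=2→J2  6|2|7
PS(3,5) f=2→J2  6|2|8
R(1,3) f=1→J1  6|3|8
PS(5,2) f=2→J2  6|3|9
M = 3(6−1)−2·3−9 = 15−6−9 = 0

M = 0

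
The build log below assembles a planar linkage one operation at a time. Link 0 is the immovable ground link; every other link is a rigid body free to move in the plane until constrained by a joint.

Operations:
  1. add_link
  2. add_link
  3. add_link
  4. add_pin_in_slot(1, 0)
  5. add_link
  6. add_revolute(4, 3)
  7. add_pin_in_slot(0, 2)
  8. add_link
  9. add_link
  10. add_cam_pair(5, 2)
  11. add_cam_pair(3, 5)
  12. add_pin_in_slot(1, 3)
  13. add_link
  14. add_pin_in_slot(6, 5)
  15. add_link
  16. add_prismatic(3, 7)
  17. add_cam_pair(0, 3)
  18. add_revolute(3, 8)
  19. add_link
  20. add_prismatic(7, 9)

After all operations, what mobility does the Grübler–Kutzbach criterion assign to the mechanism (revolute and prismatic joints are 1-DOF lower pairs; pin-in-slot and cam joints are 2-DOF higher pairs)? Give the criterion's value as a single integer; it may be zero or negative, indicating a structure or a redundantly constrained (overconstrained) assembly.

(L,J1,J2)=(1,0,0); link0 fixed
link1: (2,0,0)
link2: (3,0,0)
link3: (4,0,0)
PS 1-0 [J2]: (4,0,1)
link4: (5,0,1)
R 4-3 [J1]: (5,1,1)
PS 0-2 [J2]: (5,1,2)
link5: (6,1,2)
link6: (7,1,2)
C 5-2 [J2]: (7,1,3)
C 3-5 [J2]: (7,1,4)
PS 1-3 [J2]: (7,1,5)
link7: (8,1,5)
PS 6-5 [J2]: (8,1,6)
link8: (9,1,6)
P 3-7 [J1]: (9,2,6)
C 0-3 [J2]: (9,2,7)
R 3-8 [J1]: (9,3,7)
link9: (10,3,7)
P 7-9 [J1]: (10,4,7)
Grübler: 3·9 − 2·4 − 7 = 12

M = 12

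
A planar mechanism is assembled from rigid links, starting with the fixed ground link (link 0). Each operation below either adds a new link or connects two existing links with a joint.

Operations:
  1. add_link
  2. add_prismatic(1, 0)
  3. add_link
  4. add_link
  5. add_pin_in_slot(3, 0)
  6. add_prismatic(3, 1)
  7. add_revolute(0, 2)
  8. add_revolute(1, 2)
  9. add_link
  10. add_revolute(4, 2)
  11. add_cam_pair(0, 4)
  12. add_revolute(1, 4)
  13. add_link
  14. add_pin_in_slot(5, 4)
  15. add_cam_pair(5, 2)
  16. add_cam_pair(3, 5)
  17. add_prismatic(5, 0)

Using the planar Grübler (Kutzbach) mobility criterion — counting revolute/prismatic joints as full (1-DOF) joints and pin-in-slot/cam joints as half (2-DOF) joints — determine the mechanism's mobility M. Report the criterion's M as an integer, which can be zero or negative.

L=1 J1=0 J2=0
add link → L=2 J1=0 J2=0
P@1,0 dof=1 J1 → L=2 J1=1 J2=0
add link → L=3 J1=1 J2=0
add link → L=4 J1=1 J2=0
PS@3,0 dof=2 J2 → L=4 J1=1 J2=1
P@3,1 dof=1 J1 → L=4 J1=2 J2=1
R@0,2 dof=1 J1 → L=4 J1=3 J2=1
R@1,2 dof=1 J1 → L=4 J1=4 J2=1
add link → L=5 J1=4 J2=1
R@4,2 dof=1 J1 → L=5 J1=5 J2=1
C@0,4 dof=2 J2 → L=5 J1=5 J2=2
R@1,4 dof=1 J1 → L=5 J1=6 J2=2
add link → L=6 J1=6 J2=2
PS@5,4 dof=2 J2 → L=6 J1=6 J2=3
C@5,2 dof=2 J2 → L=6 J1=6 J2=4
C@3,5 dof=2 J2 → L=6 J1=6 J2=5
P@5,0 dof=1 J1 → L=6 J1=7 J2=5
M=3(L−1)−2J1−J2=3·5−2·7−5=-4

M = -4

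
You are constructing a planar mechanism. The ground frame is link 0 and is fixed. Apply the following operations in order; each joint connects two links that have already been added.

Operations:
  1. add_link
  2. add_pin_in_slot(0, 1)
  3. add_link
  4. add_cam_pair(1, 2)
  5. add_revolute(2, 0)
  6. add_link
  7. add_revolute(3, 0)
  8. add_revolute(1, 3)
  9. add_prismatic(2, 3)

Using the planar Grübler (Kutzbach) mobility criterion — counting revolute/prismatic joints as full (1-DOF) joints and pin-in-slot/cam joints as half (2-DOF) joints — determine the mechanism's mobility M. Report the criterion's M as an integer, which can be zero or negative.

(L,J1,J2)=(1,0,0); link0 fixed
link1: (2,0,0)
PS 0-1 [J2]: (2,0,1)
link2: (3,0,1)
C 1-2 [J2]: (3,0,2)
R 2-0 [J1]: (3,1,2)
link3: (4,1,2)
R 3-0 [J1]: (4,2,2)
R 1-3 [J1]: (4,3,2)
P 2-3 [J1]: (4,4,2)
Grübler: 3·3 − 2·4 − 2 = -1

M = -1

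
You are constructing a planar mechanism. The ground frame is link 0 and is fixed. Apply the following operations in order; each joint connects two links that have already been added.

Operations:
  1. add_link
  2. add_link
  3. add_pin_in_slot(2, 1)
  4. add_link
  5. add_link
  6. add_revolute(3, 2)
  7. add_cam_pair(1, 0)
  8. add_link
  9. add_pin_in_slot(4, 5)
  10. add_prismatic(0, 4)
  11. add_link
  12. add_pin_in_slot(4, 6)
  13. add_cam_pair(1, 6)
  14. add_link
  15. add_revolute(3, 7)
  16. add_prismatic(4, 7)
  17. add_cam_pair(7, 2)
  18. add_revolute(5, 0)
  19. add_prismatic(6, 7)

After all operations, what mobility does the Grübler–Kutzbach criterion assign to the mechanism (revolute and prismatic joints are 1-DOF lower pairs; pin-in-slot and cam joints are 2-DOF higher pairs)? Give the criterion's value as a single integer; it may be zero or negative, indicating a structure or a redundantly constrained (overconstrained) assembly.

M = 3

link 0 = ground. State L|J1|J2 = 1|0|0
+link1  2|0|0
+link2  3|0|0
PS(2,1) f=2→J2  3|0|1
+link3  4|0|1
+link4  5|0|1
R(3,2) f=1→J1  5|1|1
C(1,0) f=2→J2  5|1|2
+link5  6|1|2
PS(4,5) f=2→J2  6|1|3
P(0,4) f=1→J1  6|2|3
+link6  7|2|3
PS(4,6) f=2→J2  7|2|4
C(1,6) f=2→J2  7|2|5
+link7  8|2|5
R(3,7) f=1→J1  8|3|5
P(4,7) f=1→J1  8|4|5
C(7,2) f=2→J2  8|4|6
R(5,0) f=1→J1  8|5|6
P(6,7) f=1→J1  8|6|6
M = 3(8−1)−2·6−6 = 21−12−6 = 3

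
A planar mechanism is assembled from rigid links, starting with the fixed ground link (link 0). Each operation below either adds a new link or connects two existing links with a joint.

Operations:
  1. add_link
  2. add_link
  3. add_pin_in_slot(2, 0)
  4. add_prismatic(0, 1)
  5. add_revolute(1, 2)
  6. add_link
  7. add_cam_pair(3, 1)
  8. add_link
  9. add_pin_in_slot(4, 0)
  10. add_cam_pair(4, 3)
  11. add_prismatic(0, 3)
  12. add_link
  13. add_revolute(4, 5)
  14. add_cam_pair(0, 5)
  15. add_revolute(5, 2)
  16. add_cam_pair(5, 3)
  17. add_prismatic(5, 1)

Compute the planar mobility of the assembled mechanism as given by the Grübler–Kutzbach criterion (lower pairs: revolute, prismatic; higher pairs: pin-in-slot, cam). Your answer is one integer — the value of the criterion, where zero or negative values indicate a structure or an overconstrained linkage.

ground; <1,0,0>
#1 <2,0,0>
#2 <3,0,0>
PS:2↔0 J2 <3,0,1>
P:0↔1 J1 <3,1,1>
R:1↔2 J1 <3,2,1>
#3 <4,2,1>
C:3↔1 J2 <4,2,2>
#4 <5,2,2>
PS:4↔0 J2 <5,2,3>
C:4↔3 J2 <5,2,4>
P:0↔3 J1 <5,3,4>
#5 <6,3,4>
R:4↔5 J1 <6,4,4>
C:0↔5 J2 <6,4,5>
R:5↔2 J1 <6,5,5>
C:5↔3 J2 <6,5,6>
P:5↔1 J1 <6,6,6>
3×5 − 2×6 − 1×6 = -3

M = -3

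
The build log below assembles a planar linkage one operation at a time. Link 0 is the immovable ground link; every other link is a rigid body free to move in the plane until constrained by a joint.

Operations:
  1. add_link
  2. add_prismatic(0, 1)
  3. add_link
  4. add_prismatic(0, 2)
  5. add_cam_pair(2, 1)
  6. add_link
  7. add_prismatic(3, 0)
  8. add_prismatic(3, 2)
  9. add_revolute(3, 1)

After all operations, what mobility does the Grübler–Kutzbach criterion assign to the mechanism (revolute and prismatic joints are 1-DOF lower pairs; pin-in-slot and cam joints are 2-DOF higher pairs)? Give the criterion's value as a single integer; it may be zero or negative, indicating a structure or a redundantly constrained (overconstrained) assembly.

M = -2

(L,J1,J2)=(1,0,0); link0 fixed
link1: (2,0,0)
P 0-1 [J1]: (2,1,0)
link2: (3,1,0)
P 0-2 [J1]: (3,2,0)
C 2-1 [J2]: (3,2,1)
link3: (4,2,1)
P 3-0 [J1]: (4,3,1)
P 3-2 [J1]: (4,4,1)
R 3-1 [J1]: (4,5,1)
Grübler: 3·3 − 2·5 − 1 = -2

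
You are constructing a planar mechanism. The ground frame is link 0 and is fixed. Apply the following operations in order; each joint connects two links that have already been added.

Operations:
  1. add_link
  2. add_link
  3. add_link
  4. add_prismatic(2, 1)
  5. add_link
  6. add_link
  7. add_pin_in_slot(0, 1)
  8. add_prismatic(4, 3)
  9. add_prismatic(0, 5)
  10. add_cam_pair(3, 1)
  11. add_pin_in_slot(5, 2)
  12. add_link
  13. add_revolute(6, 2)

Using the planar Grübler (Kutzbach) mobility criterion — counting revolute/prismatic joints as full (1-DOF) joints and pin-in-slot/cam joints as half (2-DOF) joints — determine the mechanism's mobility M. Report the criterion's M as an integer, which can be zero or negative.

[1;0;0] (link 0 is ground)
L+ [2;0;0]
L+ [3;0;0]
L+ [4;0;0]
P(2,1)∈J1 [4;1;0]
L+ [5;1;0]
L+ [6;1;0]
PS(0,1)∈J2 [6;1;1]
P(4,3)∈J1 [6;2;1]
P(0,5)∈J1 [6;3;1]
C(3,1)∈J2 [6;3;2]
PS(5,2)∈J2 [6;3;3]
L+ [7;3;3]
R(6,2)∈J1 [7;4;3]
mobility = 18 − 8 − 3 = 7

M = 7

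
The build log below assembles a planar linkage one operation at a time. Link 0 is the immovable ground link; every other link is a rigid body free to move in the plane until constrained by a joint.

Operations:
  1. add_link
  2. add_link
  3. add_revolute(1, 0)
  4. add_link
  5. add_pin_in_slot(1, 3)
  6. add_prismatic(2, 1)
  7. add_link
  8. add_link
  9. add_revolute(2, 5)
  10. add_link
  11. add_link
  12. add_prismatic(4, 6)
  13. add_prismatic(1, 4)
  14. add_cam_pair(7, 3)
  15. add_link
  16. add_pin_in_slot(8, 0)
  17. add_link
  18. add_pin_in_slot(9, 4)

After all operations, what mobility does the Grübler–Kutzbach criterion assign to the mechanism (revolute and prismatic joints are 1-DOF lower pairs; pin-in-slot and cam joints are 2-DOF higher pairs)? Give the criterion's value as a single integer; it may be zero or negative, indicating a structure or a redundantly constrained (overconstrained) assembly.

M = 13

[1;0;0] (link 0 is ground)
L+ [2;0;0]
L+ [3;0;0]
R(1,0)∈J1 [3;1;0]
L+ [4;1;0]
PS(1,3)∈J2 [4;1;1]
P(2,1)∈J1 [4;2;1]
L+ [5;2;1]
L+ [6;2;1]
R(2,5)∈J1 [6;3;1]
L+ [7;3;1]
L+ [8;3;1]
P(4,6)∈J1 [8;4;1]
P(1,4)∈J1 [8;5;1]
C(7,3)∈J2 [8;5;2]
L+ [9;5;2]
PS(8,0)∈J2 [9;5;3]
L+ [10;5;3]
PS(9,4)∈J2 [10;5;4]
mobility = 27 − 10 − 4 = 13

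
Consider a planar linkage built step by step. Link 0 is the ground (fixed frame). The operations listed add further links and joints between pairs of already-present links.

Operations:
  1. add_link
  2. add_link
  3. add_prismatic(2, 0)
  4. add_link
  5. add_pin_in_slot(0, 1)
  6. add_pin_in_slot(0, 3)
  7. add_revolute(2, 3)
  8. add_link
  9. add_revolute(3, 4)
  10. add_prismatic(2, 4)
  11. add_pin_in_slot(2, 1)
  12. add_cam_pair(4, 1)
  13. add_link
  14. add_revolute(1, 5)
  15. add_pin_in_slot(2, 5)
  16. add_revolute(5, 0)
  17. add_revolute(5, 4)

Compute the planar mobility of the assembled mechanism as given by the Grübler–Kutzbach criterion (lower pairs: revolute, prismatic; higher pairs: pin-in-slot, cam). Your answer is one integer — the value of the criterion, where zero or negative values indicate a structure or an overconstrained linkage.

M = -4

L=1 J1=0 J2=0
add link → L=2 J1=0 J2=0
add link → L=3 J1=0 J2=0
P@2,0 dof=1 J1 → L=3 J1=1 J2=0
add link → L=4 J1=1 J2=0
PS@0,1 dof=2 J2 → L=4 J1=1 J2=1
PS@0,3 dof=2 J2 → L=4 J1=1 J2=2
R@2,3 dof=1 J1 → L=4 J1=2 J2=2
add link → L=5 J1=2 J2=2
R@3,4 dof=1 J1 → L=5 J1=3 J2=2
P@2,4 dof=1 J1 → L=5 J1=4 J2=2
PS@2,1 dof=2 J2 → L=5 J1=4 J2=3
C@4,1 dof=2 J2 → L=5 J1=4 J2=4
add link → L=6 J1=4 J2=4
R@1,5 dof=1 J1 → L=6 J1=5 J2=4
PS@2,5 dof=2 J2 → L=6 J1=5 J2=5
R@5,0 dof=1 J1 → L=6 J1=6 J2=5
R@5,4 dof=1 J1 → L=6 J1=7 J2=5
M=3(L−1)−2J1−J2=3·5−2·7−5=-4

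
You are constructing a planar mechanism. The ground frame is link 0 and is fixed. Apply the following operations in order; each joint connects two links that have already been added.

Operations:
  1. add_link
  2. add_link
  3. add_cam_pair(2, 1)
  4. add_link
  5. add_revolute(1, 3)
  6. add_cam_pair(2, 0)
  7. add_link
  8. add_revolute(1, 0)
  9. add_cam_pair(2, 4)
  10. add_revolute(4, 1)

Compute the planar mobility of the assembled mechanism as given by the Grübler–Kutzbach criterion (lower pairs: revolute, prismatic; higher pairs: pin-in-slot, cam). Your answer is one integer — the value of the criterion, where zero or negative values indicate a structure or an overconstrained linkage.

L=1 J1=0 J2=0
add link → L=2 J1=0 J2=0
add link → L=3 J1=0 J2=0
C@2,1 dof=2 J2 → L=3 J1=0 J2=1
add link → L=4 J1=0 J2=1
R@1,3 dof=1 J1 → L=4 J1=1 J2=1
C@2,0 dof=2 J2 → L=4 J1=1 J2=2
add link → L=5 J1=1 J2=2
R@1,0 dof=1 J1 → L=5 J1=2 J2=2
C@2,4 dof=2 J2 → L=5 J1=2 J2=3
R@4,1 dof=1 J1 → L=5 J1=3 J2=3
M=3(L−1)−2J1−J2=3·4−2·3−3=3

M = 3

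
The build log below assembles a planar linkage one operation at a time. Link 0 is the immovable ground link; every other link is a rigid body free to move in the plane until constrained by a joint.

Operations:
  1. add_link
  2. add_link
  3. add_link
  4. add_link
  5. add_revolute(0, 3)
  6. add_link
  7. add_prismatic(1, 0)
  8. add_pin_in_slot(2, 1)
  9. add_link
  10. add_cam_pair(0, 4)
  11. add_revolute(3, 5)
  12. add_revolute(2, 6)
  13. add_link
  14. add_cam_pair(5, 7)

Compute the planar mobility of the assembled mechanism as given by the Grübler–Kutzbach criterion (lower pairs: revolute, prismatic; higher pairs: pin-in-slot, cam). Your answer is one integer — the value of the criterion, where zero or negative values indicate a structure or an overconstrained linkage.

(L,J1,J2)=(1,0,0); link0 fixed
link1: (2,0,0)
link2: (3,0,0)
link3: (4,0,0)
link4: (5,0,0)
R 0-3 [J1]: (5,1,0)
link5: (6,1,0)
P 1-0 [J1]: (6,2,0)
PS 2-1 [J2]: (6,2,1)
link6: (7,2,1)
C 0-4 [J2]: (7,2,2)
R 3-5 [J1]: (7,3,2)
R 2-6 [J1]: (7,4,2)
link7: (8,4,2)
C 5-7 [J2]: (8,4,3)
Grübler: 3·7 − 2·4 − 3 = 10

M = 10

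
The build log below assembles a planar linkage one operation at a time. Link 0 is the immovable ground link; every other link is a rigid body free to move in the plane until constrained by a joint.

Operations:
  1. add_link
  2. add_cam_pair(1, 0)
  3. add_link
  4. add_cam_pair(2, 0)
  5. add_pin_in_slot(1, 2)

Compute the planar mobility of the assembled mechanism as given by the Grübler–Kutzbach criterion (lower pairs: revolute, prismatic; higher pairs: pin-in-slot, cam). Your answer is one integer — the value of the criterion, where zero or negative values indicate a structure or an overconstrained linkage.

link 0 = ground. State L|J1|J2 = 1|0|0
+link1  2|0|0
C(1,0) f=2→J2  2|0|1
+link2  3|0|1
C(2,0) f=2→J2  3|0|2
PS(1,2) f=2→J2  3|0|3
M = 3(3−1)−2·0−3 = 6−0−3 = 3

M = 3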